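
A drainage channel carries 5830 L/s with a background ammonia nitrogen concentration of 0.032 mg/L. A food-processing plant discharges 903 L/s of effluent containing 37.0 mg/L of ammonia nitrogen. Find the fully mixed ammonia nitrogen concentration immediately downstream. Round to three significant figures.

4.99 mg/L

Mixed concentration C = ΣQC/ΣQ = (5830·0.03200 + 903.0·37.00) / 6733 = 33600/6733 = 4.990 mg/L.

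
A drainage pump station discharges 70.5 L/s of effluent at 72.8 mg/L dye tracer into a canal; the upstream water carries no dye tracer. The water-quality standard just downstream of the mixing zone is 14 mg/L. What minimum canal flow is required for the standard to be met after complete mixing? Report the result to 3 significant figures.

296 L/s

Set C_mix = 14: (Q·0 + 70.50·72.80) / (Q + 70.50) = 14
→ Q = 70.50·(72.80 − 14)/(14 − 0) = 296.1 L/s.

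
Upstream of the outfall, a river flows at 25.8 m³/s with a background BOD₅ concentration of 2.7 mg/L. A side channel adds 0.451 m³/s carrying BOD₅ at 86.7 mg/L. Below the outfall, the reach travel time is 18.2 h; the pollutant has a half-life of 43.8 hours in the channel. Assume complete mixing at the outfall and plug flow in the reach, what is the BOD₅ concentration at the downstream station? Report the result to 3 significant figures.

3.11 mg/L

Flow-weighted average: C = (25.80·2.700 + 0.4510·86.70) / 26.25 = 108.8/26.25 = 4.143 mg/L.
Half-life 43.8 h → k = ln 2 / 43.8 = 0.01583 h⁻¹ = 0.3798 d⁻¹.
Decay over the reach: 4.143·exp(−kt) = 4.143·0.7497 = 3.106 mg/L.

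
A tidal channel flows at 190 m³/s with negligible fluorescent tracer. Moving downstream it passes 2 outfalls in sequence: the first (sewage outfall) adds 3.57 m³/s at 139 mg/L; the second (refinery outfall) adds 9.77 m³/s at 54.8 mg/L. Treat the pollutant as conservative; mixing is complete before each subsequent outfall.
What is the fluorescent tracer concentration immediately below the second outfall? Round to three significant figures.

5.07 mg/L

Below outfall 1: Q → 193.6 m³/s, C = (190.0·0 + 3.570·139.0)/193.6 = 2.564 mg/L.
Below outfall 2: Q → 203.3 m³/s, C = (193.6·2.564 + 9.770·54.80)/203.3 = 5.073 mg/L.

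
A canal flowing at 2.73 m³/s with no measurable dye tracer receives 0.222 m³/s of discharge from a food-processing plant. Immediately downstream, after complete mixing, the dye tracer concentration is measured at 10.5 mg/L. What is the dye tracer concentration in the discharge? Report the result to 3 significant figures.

Mass balance: 2.730·0 + 0.2220·Cₑ = 2.952·10.50
→ Cₑ = (2.952·10.50 − 2.730·0) / 0.2220 = 139.6 mg/L.

140 mg/L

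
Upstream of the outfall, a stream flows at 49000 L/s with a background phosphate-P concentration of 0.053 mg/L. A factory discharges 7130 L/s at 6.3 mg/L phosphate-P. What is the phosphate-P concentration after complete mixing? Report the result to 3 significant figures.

0.847 mg/L

After mixing, C = (49000·0.05300 + 7130·6.300) / 56130 = 47520/56130 = 0.8465 mg/L.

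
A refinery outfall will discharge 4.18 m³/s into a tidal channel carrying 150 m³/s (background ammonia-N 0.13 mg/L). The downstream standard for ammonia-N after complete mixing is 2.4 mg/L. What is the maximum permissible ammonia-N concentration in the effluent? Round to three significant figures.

83.9 mg/L

At the limit, (Qr·Cr + Qe·Cₑ)/(Qr + Qe) = 2.4:
Cₑ = (154.2·2.4 − 150.0·0.1300) / 4.180 = 83.86 mg/L.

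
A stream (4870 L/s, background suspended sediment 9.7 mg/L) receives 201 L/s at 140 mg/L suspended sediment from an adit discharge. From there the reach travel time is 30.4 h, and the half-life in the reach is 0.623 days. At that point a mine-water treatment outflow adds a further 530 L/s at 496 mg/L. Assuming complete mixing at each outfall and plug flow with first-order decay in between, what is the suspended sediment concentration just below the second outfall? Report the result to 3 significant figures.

Flow-weighted average: C = (4870·9.700 + 201.0·140.0) / 5071 = 75380/5071 = 14.86 mg/L; combined flow 5071 L/s.
Half-life 0.623 d → k = ln 2 / 0.623 = 1.113 d⁻¹.
Decay over the reach: 14.86·exp(−kt) = 14.86·0.2443 = 3.632 mg/L.
At the second outfall, C = (5071·3.632 + 530.0·496.0) / (5071 + 530.0) = 50.22 mg/L.

50.2 mg/L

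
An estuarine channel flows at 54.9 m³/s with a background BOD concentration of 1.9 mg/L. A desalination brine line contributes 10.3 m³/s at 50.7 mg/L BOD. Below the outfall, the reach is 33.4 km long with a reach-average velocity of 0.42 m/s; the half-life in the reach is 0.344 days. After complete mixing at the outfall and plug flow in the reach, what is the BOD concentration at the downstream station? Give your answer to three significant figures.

Mixed concentration C = ΣQC/ΣQ = (54.90·1.900 + 10.30·50.70) / 65.20 = 626.5/65.20 = 9.609 mg/L.
Travel time t = 33.4·1000 / 0.42 = 79520 s = 22.09 h.
Half-life 0.344 d → k = ln 2 / 0.344 = 2.015 d⁻¹.
After decay, C = 9.609 × e^(−kt) = 9.609 × 0.1565 = 1.504 mg/L.

1.50 mg/L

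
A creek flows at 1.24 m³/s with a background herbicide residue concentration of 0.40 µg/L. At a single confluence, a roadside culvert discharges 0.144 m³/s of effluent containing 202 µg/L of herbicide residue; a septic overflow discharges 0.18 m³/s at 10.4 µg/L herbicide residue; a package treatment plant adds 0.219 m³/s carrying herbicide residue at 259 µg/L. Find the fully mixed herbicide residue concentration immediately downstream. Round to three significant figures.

49.5 µg/L

Flow-weighted average: C = (1.240·0.4000 + 0.1440·202.0 + 0.1800·10.40 + 0.2190·259.0) / 1.783 = 88.18/1.783 = 49.45 µg/L.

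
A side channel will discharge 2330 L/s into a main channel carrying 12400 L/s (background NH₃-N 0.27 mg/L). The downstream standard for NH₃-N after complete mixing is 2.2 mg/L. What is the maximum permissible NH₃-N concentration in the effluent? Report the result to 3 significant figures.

At the limit, (Qr·Cr + Qe·Cₑ)/(Qr + Qe) = 2.2:
Cₑ = (14730·2.2 − 12400·0.2700) / 2330 = 12.47 mg/L.

12.5 mg/L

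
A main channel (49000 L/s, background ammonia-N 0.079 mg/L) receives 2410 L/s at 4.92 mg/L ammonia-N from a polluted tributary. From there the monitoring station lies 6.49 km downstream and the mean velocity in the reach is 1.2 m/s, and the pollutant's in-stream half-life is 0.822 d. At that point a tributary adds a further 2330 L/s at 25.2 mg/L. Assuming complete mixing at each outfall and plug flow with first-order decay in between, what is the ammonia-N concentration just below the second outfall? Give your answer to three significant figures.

After mixing, C = (49000·0.07900 + 2410·4.920) / 51410 = 15730/51410 = 0.3059 mg/L; combined flow 51410 L/s.
Travel time t = 6.49·1000 / 1.2 = 5408 s = 1.502 h.
Half-life 0.822 d → k = ln 2 / 0.822 = 0.8432 d⁻¹.
Decay over the reach: 0.3059·exp(−kt) = 0.3059·0.9486 = 0.2902 mg/L.
Second outfall: C = (51410·0.2902 + 2330·25.20)/53740 = 1.370 mg/L.

1.37 mg/L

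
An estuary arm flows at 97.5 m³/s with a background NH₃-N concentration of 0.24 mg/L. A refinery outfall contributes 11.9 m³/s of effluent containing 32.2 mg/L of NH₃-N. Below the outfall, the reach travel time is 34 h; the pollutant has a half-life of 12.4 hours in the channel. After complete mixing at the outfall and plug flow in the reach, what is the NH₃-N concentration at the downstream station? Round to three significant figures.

Mixed concentration C = ΣQC/ΣQ = (97.50·0.2400 + 11.90·32.20) / 109.4 = 406.6/109.4 = 3.716 mg/L.
Half-life 12.4 h → k = ln 2 / 12.4 = 0.05590 h⁻¹ = 1.342 d⁻¹.
Decay over the reach: 3.716·exp(−kt) = 3.716·0.1495 = 0.5556 mg/L.

0.556 mg/L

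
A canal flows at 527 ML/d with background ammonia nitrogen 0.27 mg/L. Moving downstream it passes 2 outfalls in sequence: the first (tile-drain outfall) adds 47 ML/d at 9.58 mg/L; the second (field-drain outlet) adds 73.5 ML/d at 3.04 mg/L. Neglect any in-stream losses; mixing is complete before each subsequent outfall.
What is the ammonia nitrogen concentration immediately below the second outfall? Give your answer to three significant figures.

Below outfall 1: Q → 574.0 ML/d, C = (527.0·0.2700 + 47.00·9.580)/574.0 = 1.032 mg/L.
Below outfall 2: Q → 647.5 ML/d, C = (574.0·1.032 + 73.50·3.040)/647.5 = 1.260 mg/L.

1.26 mg/L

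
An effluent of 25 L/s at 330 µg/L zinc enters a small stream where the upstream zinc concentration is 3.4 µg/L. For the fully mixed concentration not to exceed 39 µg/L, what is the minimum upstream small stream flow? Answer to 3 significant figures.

Set C_mix = 39: (Q·3.400 + 25.00·330.0) / (Q + 25.00) = 39
→ Q = 25.00·(330.0 − 39)/(39 − 3.400) = 204.4 L/s.

204 L/s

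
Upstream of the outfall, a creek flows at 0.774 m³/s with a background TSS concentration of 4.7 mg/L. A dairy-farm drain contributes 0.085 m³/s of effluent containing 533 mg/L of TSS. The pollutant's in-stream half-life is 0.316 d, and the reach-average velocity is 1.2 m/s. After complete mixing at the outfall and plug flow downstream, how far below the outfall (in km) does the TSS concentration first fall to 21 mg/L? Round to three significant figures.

47.2 km

Conservation of mass: C = (0.7740·4.700 + 0.08500·533.0) / 0.8590 = 48.94/0.8590 = 56.98 mg/L.
Half-life 0.316 d → k = ln 2 / 0.316 = 2.194 d⁻¹.
Set 56.98·exp(−k·t) = 21 → t = ln(56.98/21)/k = 39310 s = 10.92 h.
Distance = v·t = 1.2·39310 = 47180 m = 47.18 km.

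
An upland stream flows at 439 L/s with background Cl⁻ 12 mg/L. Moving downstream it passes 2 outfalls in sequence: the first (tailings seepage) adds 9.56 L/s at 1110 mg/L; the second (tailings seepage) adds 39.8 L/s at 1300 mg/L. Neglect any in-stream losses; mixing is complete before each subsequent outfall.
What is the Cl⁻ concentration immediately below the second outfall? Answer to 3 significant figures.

After outfall 1: Q = 439.0 + 9.560 = 448.6 L/s; C = (439.0·12.00 + 9.560·1110)/448.6 = 35.40 mg/L.
After outfall 2: Q = 448.6 + 39.80 = 488.4 L/s; C = (448.6·35.40 + 39.80·1300)/488.4 = 138.5 mg/L.

138 mg/L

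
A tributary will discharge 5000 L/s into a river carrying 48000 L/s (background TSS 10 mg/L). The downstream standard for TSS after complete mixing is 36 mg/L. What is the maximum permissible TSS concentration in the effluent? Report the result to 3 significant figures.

286 mg/L

At the limit, (Qr·Cr + Qe·Cₑ)/(Qr + Qe) = 36:
Cₑ = (53000·36 − 48000·10.00) / 5000 = 285.6 mg/L.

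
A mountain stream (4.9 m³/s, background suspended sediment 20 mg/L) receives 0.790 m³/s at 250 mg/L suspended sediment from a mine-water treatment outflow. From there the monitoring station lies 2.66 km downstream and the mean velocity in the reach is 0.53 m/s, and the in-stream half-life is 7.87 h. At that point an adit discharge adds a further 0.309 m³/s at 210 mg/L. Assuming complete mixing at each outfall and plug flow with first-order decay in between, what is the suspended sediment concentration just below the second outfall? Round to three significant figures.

54.4 mg/L

Mixed concentration C = ΣQC/ΣQ = (4.900·20.00 + 0.7900·250.0) / 5.690 = 295.5/5.690 = 51.93 mg/L; combined flow 5.690 m³/s.
Travel time t = 2.66·1000 / 0.53 = 5019 s = 1.394 h.
Half-life 7.87 h → k = ln 2 / 7.87 = 0.08807 h⁻¹ = 2.114 d⁻¹.
Applying C = C₀e^(−kt): 51.93 × 0.8845 = 45.93 mg/L.
At the second outfall, C = (5.690·45.93 + 0.3090·210.0) / (5.690 + 0.3090) = 54.38 mg/L.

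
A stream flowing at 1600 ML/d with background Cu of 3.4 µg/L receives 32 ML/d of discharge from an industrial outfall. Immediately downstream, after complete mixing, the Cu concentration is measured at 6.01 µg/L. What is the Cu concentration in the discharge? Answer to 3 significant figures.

Mass balance: 1600·3.400 + 32.00·Cₑ = 1632·6.010
→ Cₑ = (1632·6.010 − 1600·3.400) / 32.00 = 136.5 µg/L.

137 µg/L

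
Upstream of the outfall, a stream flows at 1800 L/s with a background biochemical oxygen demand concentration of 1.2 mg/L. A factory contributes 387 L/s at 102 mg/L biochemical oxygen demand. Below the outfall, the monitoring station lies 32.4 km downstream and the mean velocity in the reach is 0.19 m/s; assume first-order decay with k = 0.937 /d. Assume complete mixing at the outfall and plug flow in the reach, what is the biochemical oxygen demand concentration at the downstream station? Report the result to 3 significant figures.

3.00 mg/L

Mass balance: C = (1800·1.200 + 387.0·102.0) / 2187 = 41630/2187 = 19.04 mg/L.
Travel time t = 32.4·1000 / 0.19 = 170500 s = 47.37 h.
After decay, C = 19.04 × e^(−kt) = 19.04 × 0.1573 = 2.995 mg/L.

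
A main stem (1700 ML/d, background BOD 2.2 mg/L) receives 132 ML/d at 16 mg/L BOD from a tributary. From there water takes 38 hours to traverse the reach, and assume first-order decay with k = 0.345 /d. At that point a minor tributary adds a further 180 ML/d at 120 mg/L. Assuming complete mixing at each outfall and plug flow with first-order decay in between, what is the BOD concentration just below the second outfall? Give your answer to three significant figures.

12.4 mg/L

Mass balance: C = (1700·2.200 + 132.0·16.00) / 1832 = 5852/1832 = 3.194 mg/L; combined flow 1832 ML/d.
Decay over the reach: 3.194·exp(−kt) = 3.194·0.5791 = 1.850 mg/L.
Second outfall: C = (1832·1.850 + 180.0·120.0)/2012 = 12.42 mg/L.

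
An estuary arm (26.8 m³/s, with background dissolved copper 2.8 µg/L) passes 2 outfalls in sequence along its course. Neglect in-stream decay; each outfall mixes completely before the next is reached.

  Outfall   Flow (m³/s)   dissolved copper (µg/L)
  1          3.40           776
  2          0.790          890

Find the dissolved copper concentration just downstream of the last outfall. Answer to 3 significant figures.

Outfall 1: combined Q = 30.20 m³/s; C = (26.80·2.800 + 3.400·776.0)/30.20 = 89.85 µg/L.
Outfall 2: combined Q = 30.99 m³/s; C = (30.20·89.85 + 0.7900·890.0)/30.99 = 110.2 µg/L.

110 µg/L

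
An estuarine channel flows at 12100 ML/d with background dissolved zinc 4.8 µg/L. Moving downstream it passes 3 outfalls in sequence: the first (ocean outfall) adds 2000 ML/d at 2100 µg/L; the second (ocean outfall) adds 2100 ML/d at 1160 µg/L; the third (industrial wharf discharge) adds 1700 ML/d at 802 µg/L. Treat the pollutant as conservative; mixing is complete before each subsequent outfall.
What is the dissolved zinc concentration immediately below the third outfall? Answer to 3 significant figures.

Outfall 1: combined Q = 14100 ML/d; C = (12100·4.800 + 2000·2100)/14100 = 302.0 µg/L.
Outfall 2: combined Q = 16200 ML/d; C = (14100·302.0 + 2100·1160)/16200 = 413.2 µg/L.
Outfall 3: combined Q = 17900 ML/d; C = (16200·413.2 + 1700·802.0)/17900 = 450.1 µg/L.

450 µg/L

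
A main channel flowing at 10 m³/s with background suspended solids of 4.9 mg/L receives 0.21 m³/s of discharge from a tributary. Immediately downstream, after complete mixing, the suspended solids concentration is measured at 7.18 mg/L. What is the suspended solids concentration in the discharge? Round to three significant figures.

Mass balance: 10.00·4.900 + 0.2100·Cₑ = 10.21·7.180
→ Cₑ = (10.21·7.180 − 10.00·4.900) / 0.2100 = 115.8 mg/L.

116 mg/L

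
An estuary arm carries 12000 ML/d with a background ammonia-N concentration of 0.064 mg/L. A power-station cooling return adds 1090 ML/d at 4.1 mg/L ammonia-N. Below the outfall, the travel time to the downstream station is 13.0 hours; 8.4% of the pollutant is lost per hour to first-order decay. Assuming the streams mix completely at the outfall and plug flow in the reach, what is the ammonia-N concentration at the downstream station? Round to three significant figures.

Flow-weighted average: C = (12000·0.06400 + 1090·4.100) / 13090 = 5237/13090 = 0.4001 mg/L.
8.4%/h lost → k = −ln(1 − 0.084) = 0.08774 h⁻¹.
Applying C = C₀e^(−kt): 0.4001 × 0.3196 = 0.1279 mg/L.

0.128 mg/L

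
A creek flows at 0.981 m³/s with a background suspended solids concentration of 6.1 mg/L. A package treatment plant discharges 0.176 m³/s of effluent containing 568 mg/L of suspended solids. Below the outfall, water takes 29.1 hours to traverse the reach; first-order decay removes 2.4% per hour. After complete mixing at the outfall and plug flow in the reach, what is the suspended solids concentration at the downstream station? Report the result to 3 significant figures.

After mixing, C = (0.9810·6.100 + 0.1760·568.0) / 1.157 = 106.0/1.157 = 91.57 mg/L.
2.4%/h lost → k = −ln(1 − 0.024) = 0.02429 h⁻¹.
Applying C = C₀e^(−kt): 91.57 × 0.4932 = 45.16 mg/L.

45.2 mg/L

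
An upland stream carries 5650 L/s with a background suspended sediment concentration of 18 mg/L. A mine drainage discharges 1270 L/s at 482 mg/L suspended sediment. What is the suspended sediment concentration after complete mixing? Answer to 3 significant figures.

103 mg/L

Conservation of mass: C = (5650·18.00 + 1270·482.0) / 6920 = 713800/6920 = 103.2 mg/L.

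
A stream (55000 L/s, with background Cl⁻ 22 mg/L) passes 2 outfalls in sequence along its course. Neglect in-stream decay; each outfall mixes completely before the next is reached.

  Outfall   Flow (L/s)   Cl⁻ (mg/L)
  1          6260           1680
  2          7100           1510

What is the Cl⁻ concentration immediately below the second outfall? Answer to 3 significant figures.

328 mg/L

Outfall 1: combined Q = 61260 L/s; C = (55000·22.00 + 6260·1680)/61260 = 191.4 mg/L.
Outfall 2: combined Q = 68360 L/s; C = (61260·191.4 + 7100·1510)/68360 = 328.4 mg/L.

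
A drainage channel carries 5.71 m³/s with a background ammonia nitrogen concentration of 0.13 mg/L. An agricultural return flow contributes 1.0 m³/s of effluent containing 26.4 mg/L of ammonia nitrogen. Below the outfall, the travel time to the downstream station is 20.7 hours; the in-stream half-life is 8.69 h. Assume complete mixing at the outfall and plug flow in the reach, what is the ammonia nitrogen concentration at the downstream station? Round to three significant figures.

0.776 mg/L

Conservation of mass: C = (5.710·0.1300 + 1.000·26.40) / 6.710 = 27.14/6.710 = 4.045 mg/L.
Half-life 8.69 h → k = ln 2 / 8.69 = 0.07976 h⁻¹ = 1.914 d⁻¹.
After decay, C = 4.045 × e^(−kt) = 4.045 × 0.1918 = 0.7760 mg/L.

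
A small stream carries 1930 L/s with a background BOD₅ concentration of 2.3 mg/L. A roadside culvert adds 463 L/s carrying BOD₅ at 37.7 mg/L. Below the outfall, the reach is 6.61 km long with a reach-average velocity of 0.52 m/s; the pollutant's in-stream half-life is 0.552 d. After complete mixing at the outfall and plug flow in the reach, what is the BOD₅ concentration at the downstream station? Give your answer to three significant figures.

7.61 mg/L

Mass balance: C = (1930·2.300 + 463.0·37.70) / 2393 = 21890/2393 = 9.149 mg/L.
Travel time t = 6.61·1000 / 0.52 = 12710 s = 3.531 h.
Half-life 0.552 d → k = ln 2 / 0.552 = 1.256 d⁻¹.
First-order decay: C = 9.149·exp(−k·t) = 9.149·0.8313 = 7.606 mg/L.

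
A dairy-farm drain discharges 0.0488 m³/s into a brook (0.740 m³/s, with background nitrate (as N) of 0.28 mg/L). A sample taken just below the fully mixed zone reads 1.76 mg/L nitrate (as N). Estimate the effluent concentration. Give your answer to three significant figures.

Mass balance: 0.7400·0.2800 + 0.04880·Cₑ = 0.7888·1.760
→ Cₑ = (0.7888·1.760 − 0.7400·0.2800) / 0.04880 = 24.20 mg/L.

24.2 mg/L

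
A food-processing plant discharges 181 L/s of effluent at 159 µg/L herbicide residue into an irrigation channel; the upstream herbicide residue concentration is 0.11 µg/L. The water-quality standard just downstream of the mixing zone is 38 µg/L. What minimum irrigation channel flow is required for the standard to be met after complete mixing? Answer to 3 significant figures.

578 L/s

Set C_mix = 38: (Q·0.1100 + 181.0·159.0) / (Q + 181.0) = 38
→ Q = 181.0·(159.0 − 38)/(38 − 0.1100) = 578.0 L/s.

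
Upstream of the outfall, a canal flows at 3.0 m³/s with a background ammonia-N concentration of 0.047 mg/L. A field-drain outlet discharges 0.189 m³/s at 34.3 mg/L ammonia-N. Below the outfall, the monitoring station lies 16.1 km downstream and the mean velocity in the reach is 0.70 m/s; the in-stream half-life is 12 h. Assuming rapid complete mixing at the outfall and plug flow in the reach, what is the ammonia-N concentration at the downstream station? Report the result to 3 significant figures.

1.44 mg/L

Mixed concentration C = ΣQC/ΣQ = (3.000·0.04700 + 0.1890·34.30) / 3.189 = 6.624/3.189 = 2.077 mg/L.
Travel time t = 16.1·1000 / 0.70 = 23000 s = 6.389 h.
Half-life 12 h → k = ln 2 / 12 = 0.05776 h⁻¹ = 1.386 d⁻¹.
After decay, C = 2.077 × e^(−kt) = 2.077 × 0.6914 = 1.436 mg/L.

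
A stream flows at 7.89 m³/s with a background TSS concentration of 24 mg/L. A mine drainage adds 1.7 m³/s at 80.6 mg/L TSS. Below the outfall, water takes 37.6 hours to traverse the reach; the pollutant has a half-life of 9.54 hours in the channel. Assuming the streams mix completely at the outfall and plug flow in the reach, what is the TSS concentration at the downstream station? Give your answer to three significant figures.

2.22 mg/L

Flow-weighted average: C = (7.890·24.00 + 1.700·80.60) / 9.590 = 326.4/9.590 = 34.03 mg/L.
Half-life 9.54 h → k = ln 2 / 9.54 = 0.07266 h⁻¹ = 1.744 d⁻¹.
First-order decay: C = 34.03·exp(−k·t) = 34.03·0.06510 = 2.215 mg/L.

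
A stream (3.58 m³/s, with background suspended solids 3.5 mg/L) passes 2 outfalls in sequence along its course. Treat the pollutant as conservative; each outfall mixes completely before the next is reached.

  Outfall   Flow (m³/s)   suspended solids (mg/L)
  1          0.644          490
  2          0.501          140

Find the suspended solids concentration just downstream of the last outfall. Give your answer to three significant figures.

84.3 mg/L

Outfall 1: combined Q = 4.224 m³/s; C = (3.580·3.500 + 0.6440·490.0)/4.224 = 77.67 mg/L.
Outfall 2: combined Q = 4.725 m³/s; C = (4.224·77.67 + 0.5010·140.0)/4.725 = 84.28 mg/L.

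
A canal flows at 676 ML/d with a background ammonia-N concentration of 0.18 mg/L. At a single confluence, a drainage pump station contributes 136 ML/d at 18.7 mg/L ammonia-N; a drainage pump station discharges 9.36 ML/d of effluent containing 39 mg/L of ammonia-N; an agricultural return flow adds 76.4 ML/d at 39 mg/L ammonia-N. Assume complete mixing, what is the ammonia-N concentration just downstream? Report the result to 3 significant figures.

6.69 mg/L

Flow-weighted average: C = (676.0·0.1800 + 136.0·18.70 + 9.360·39.00 + 76.40·39.00) / 897.8 = 6010/897.8 = 6.694 mg/L.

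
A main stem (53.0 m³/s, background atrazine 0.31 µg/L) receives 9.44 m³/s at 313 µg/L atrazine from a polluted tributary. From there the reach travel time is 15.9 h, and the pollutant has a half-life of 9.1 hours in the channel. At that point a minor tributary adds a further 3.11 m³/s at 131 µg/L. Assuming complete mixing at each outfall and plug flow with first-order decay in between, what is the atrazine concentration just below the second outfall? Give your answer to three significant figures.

After mixing, C = (53.00·0.3100 + 9.440·313.0) / 62.44 = 2971/62.44 = 47.58 µg/L; combined flow 62.44 m³/s.
Half-life 9.1 h → k = ln 2 / 9.1 = 0.07617 h⁻¹ = 1.828 d⁻¹.
Applying C = C₀e^(−kt): 47.58 × 0.2979 = 14.17 µg/L.
At the second outfall, C = (62.44·14.17 + 3.110·131.0) / (62.44 + 3.110) = 19.72 µg/L.

19.7 µg/L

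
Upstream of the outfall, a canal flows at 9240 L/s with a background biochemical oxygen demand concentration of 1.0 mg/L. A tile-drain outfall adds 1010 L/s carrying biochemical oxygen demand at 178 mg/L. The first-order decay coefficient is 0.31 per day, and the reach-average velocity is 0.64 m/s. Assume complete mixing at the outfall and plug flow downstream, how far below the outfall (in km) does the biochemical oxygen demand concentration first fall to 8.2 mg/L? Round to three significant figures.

After mixing, C = (9240·1.000 + 1010·178.0) / 10250 = 189000/10250 = 18.44 mg/L.
Set 18.44·exp(−k·t) = 8.2 → t = ln(18.44/8.2)/k = 225900 s = 62.74 h.
Distance = v·t = 0.64·225900 = 144600 m = 144.6 km.

145 km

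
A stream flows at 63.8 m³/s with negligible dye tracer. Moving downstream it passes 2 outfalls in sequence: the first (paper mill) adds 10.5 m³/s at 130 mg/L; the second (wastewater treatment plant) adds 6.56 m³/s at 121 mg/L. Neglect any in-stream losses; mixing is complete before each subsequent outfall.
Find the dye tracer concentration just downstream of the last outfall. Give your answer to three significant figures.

Outfall 1: combined Q = 74.30 m³/s; C = (63.80·0 + 10.50·130.0)/74.30 = 18.37 mg/L.
Outfall 2: combined Q = 80.86 m³/s; C = (74.30·18.37 + 6.560·121.0)/80.86 = 26.70 mg/L.

26.7 mg/L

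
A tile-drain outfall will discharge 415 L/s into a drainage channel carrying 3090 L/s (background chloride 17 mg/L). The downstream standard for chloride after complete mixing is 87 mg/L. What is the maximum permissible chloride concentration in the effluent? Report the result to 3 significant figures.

At the limit, (Qr·Cr + Qe·Cₑ)/(Qr + Qe) = 87:
Cₑ = (3505·87 − 3090·17.00) / 415.0 = 608.2 mg/L.

608 mg/L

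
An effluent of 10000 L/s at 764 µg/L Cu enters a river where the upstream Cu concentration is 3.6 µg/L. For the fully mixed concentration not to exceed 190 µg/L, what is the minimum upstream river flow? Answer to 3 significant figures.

Set C_mix = 190: (Q·3.600 + 10000·764.0) / (Q + 10000) = 190
→ Q = 10000·(764.0 − 190)/(190 − 3.600) = 30790 L/s.

30800 L/s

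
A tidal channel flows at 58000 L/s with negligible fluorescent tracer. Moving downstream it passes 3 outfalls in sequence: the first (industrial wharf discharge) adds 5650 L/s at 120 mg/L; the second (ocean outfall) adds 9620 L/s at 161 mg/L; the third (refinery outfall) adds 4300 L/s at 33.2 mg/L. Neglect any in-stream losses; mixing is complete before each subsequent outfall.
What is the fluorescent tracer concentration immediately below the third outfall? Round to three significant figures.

30.5 mg/L

After outfall 1: Q = 58000 + 5650 = 63650 L/s; C = (58000·0 + 5650·120.0)/63650 = 10.65 mg/L.
After outfall 2: Q = 63650 + 9620 = 73270 L/s; C = (63650·10.65 + 9620·161.0)/73270 = 30.39 mg/L.
After outfall 3: Q = 73270 + 4300 = 77570 L/s; C = (73270·30.39 + 4300·33.20)/77570 = 30.55 mg/L.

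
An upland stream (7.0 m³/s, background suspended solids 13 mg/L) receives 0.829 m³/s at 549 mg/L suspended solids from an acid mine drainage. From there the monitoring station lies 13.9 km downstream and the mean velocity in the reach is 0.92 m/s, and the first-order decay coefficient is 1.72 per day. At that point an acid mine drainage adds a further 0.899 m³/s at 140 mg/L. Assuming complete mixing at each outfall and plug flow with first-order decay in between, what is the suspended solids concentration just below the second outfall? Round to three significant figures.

60.7 mg/L

Flow-weighted average: C = (7.000·13.00 + 0.8290·549.0) / 7.829 = 546.1/7.829 = 69.76 mg/L; combined flow 7.829 m³/s.
Travel time t = 13.9·1000 / 0.92 = 15110 s = 4.197 h.
Decay over the reach: 69.76·exp(−kt) = 69.76·0.7402 = 51.64 mg/L.
Second outfall: C = (7.829·51.64 + 0.8990·140.0)/8.728 = 60.74 mg/L.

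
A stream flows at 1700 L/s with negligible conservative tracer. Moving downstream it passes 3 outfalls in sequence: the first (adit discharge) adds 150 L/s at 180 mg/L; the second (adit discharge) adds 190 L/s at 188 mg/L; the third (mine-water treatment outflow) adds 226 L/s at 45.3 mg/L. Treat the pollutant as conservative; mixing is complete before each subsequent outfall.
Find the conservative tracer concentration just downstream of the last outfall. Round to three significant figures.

After outfall 1: Q = 1700 + 150.0 = 1850 L/s; C = (1700·0 + 150.0·180.0)/1850 = 14.59 mg/L.
After outfall 2: Q = 1850 + 190.0 = 2040 L/s; C = (1850·14.59 + 190.0·188.0)/2040 = 30.75 mg/L.
After outfall 3: Q = 2040 + 226.0 = 2266 L/s; C = (2040·30.75 + 226.0·45.30)/2266 = 32.20 mg/L.

32.2 mg/L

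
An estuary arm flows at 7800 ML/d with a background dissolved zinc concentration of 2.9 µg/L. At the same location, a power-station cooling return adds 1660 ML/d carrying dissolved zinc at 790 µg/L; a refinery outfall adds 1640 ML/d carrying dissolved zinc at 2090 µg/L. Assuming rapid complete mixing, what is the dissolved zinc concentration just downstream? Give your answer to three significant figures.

429 µg/L

Mass balance: C = (7800·2.900 + 1660·790.0 + 1640·2090) / 11100 = 4762000/11100 = 429.0 µg/L.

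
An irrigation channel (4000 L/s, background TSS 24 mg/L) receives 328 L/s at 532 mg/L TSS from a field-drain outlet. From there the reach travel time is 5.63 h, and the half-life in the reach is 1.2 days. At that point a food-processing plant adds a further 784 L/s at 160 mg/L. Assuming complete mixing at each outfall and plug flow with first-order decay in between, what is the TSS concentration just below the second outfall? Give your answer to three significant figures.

70.7 mg/L

Mixed concentration C = ΣQC/ΣQ = (4000·24.00 + 328.0·532.0) / 4328 = 270500/4328 = 62.50 mg/L; combined flow 4328 L/s.
Half-life 1.2 d → k = ln 2 / 1.2 = 0.5776 d⁻¹.
After decay, C = 62.50 × e^(−kt) = 62.50 × 0.8733 = 54.58 mg/L.
Second outfall: C = (4328·54.58 + 784.0·160.0)/5112 = 70.75 mg/L.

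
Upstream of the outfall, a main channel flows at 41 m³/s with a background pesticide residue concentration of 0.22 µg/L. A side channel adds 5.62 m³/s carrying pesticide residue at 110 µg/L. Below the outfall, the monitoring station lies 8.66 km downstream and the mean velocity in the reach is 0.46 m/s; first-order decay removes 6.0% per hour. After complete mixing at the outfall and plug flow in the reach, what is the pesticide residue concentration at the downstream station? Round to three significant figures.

Conservation of mass: C = (41.00·0.2200 + 5.620·110.0) / 46.62 = 627.2/46.62 = 13.45 µg/L.
Travel time t = 8.66·1000 / 0.46 = 18830 s = 5.229 h.
6.0%/h lost → k = −ln(1 − 0.06) = 0.06188 h⁻¹.
Decay over the reach: 13.45·exp(−kt) = 13.45·0.7236 = 9.735 µg/L.

9.73 µg/L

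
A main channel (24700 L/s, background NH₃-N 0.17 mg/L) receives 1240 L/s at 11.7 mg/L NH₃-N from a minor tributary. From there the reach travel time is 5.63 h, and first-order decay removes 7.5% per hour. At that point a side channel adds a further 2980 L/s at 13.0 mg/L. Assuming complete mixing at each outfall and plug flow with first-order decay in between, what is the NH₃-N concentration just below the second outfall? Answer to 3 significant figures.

Mass balance: C = (24700·0.1700 + 1240·11.70) / 25940 = 18710/25940 = 0.7212 mg/L; combined flow 25940 L/s.
7.5%/h lost → k = −ln(1 − 0.075) = 0.07796 h⁻¹.
Applying C = C₀e^(−kt): 0.7212 × 0.6447 = 0.4650 mg/L.
At the second outfall, C = (25940·0.4650 + 2980·13.00) / (25940 + 2980) = 1.757 mg/L.

1.76 mg/L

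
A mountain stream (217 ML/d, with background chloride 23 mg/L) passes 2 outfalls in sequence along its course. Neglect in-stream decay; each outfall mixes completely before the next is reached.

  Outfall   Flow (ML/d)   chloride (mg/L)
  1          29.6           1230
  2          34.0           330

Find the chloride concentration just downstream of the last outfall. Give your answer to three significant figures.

188 mg/L

Outfall 1: combined Q = 246.6 ML/d; C = (217.0·23.00 + 29.60·1230)/246.6 = 167.9 mg/L.
Outfall 2: combined Q = 280.6 ML/d; C = (246.6·167.9 + 34.00·330.0)/280.6 = 187.5 mg/L.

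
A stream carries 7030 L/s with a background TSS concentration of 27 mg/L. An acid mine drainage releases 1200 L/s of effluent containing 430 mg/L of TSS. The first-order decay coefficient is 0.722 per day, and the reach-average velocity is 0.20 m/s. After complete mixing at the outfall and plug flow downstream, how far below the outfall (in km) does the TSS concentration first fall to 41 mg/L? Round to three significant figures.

Flow-weighted average: C = (7030·27.00 + 1200·430.0) / 8230 = 705800/8230 = 85.76 mg/L.
Set 85.76·exp(−k·t) = 41 → t = ln(85.76/41)/k = 88310 s = 24.53 h.
Distance = v·t = 0.20·88310 = 17660 m = 17.66 km.

17.7 km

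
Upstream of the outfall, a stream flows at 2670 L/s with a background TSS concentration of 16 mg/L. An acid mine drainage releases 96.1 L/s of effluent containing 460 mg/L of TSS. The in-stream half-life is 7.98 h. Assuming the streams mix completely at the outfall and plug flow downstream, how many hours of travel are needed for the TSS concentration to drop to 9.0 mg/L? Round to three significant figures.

Mixed concentration C = ΣQC/ΣQ = (2670·16.00 + 96.10·460.0) / 2766 = 86930/2766 = 31.43 mg/L.
Half-life 7.98 h → k = ln 2 / 7.98 = 0.08686 h⁻¹ = 2.085 d⁻¹.
31.43·exp(−k·t) = 9.0 → t = ln(31.43/9.0)/k = 51820 s = 14.40 h.

14.4 h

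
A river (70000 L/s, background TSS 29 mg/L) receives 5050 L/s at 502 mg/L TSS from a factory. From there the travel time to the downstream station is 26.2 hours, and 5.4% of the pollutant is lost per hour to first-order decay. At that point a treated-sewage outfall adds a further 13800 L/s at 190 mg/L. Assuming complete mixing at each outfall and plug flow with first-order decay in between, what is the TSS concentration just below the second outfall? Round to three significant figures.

41.5 mg/L

Mass balance: C = (70000·29.00 + 5050·502.0) / 75050 = 4565000/75050 = 60.83 mg/L; combined flow 75050 L/s.
5.4%/h lost → k = −ln(1 − 0.054) = 0.05551 h⁻¹.
First-order decay: C = 60.83·exp(−k·t) = 60.83·0.2335 = 14.21 mg/L.
Second outfall: C = (75050·14.21 + 13800·190.0)/88850 = 41.51 mg/L.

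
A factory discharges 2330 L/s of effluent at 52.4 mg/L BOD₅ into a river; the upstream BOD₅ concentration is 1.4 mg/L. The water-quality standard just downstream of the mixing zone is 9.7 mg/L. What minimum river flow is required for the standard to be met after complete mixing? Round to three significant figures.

12000 L/s

Set C_mix = 9.7: (Q·1.400 + 2330·52.40) / (Q + 2330) = 9.7
→ Q = 2330·(52.40 − 9.7)/(9.7 − 1.400) = 11990 L/s.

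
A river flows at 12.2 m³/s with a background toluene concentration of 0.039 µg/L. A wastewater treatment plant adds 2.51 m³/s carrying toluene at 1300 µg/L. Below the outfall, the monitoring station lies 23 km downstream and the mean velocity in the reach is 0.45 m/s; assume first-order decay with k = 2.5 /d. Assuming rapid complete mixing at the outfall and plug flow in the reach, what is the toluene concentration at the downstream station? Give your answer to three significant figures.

50.6 µg/L

Flow-weighted average: C = (12.20·0.03900 + 2.510·1300) / 14.71 = 3263/14.71 = 221.9 µg/L.
Travel time t = 23·1000 / 0.45 = 51110 s = 14.20 h.
First-order decay: C = 221.9·exp(−k·t) = 221.9·0.2279 = 50.56 µg/L.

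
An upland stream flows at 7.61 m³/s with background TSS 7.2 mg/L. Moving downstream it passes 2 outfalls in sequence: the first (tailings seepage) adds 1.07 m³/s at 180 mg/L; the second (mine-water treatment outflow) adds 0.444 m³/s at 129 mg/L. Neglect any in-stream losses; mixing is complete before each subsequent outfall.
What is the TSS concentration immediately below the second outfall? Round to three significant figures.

33.4 mg/L

Below outfall 1: Q → 8.680 m³/s, C = (7.610·7.200 + 1.070·180.0)/8.680 = 28.50 mg/L.
Below outfall 2: Q → 9.124 m³/s, C = (8.680·28.50 + 0.4440·129.0)/9.124 = 33.39 mg/L.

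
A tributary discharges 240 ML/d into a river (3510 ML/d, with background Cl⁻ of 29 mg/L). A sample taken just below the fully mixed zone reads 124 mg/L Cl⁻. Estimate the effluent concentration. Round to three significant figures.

Mass balance: 3510·29.00 + 240.0·Cₑ = 3750·124.0
→ Cₑ = (3750·124.0 − 3510·29.00) / 240.0 = 1513 mg/L.

1510 mg/L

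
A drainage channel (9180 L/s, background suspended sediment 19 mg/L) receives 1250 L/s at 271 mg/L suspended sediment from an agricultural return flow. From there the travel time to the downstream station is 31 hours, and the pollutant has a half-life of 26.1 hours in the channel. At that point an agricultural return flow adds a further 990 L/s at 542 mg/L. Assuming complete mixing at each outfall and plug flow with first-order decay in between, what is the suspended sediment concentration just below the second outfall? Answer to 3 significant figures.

Conservation of mass: C = (9180·19.00 + 1250·271.0) / 10430 = 513200/10430 = 49.20 mg/L; combined flow 10430 L/s.
Half-life 26.1 h → k = ln 2 / 26.1 = 0.02656 h⁻¹ = 0.6374 d⁻¹.
Decay over the reach: 49.20·exp(−kt) = 49.20·0.4390 = 21.60 mg/L.
Second outfall: C = (10430·21.60 + 990.0·542.0)/11420 = 66.71 mg/L.

66.7 mg/L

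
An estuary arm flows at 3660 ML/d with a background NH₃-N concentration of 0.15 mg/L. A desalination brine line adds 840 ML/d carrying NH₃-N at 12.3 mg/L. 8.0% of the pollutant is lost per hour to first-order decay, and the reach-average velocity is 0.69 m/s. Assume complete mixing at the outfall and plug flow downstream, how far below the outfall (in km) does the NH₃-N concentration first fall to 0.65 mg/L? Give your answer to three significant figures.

39.1 km

After mixing, C = (3660·0.1500 + 840.0·12.30) / 4500 = 10880/4500 = 2.418 mg/L.
8.0%/h lost → k = −ln(1 − 0.08) = 0.08338 h⁻¹.
Set 2.418·exp(−k·t) = 0.65 → t = ln(2.418/0.65)/k = 56720 s = 15.76 h.
Distance = v·t = 0.69·56720 = 39140 m = 39.14 km.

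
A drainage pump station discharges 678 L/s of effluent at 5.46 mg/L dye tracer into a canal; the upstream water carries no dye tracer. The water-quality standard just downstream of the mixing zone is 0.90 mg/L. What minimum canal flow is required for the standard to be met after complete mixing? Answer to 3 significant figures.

3440 L/s

Set C_mix = 0.90: (Q·0 + 678.0·5.460) / (Q + 678.0) = 0.90
→ Q = 678.0·(5.460 − 0.90)/(0.90 − 0) = 3435 L/s.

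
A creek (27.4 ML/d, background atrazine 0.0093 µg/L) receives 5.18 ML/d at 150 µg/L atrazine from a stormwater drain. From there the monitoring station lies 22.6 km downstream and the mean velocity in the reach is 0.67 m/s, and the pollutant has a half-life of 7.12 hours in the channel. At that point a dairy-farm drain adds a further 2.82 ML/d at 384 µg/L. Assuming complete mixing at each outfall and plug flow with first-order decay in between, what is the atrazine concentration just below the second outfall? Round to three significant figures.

After mixing, C = (27.40·0.009300 + 5.180·150.0) / 32.58 = 777.3/32.58 = 23.86 µg/L; combined flow 32.58 ML/d.
Travel time t = 22.6·1000 / 0.67 = 33730 s = 9.370 h.
Half-life 7.12 h → k = ln 2 / 7.12 = 0.09735 h⁻¹ = 2.336 d⁻¹.
Applying C = C₀e^(−kt): 23.86 × 0.4017 = 9.582 µg/L.
Second outfall: C = (32.58·9.582 + 2.820·384.0)/35.40 = 39.41 µg/L.

39.4 µg/L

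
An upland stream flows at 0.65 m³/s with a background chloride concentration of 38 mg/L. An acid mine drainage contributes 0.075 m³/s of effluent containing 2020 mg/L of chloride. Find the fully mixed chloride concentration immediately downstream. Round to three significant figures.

Mixed concentration C = ΣQC/ΣQ = (0.6500·38.00 + 0.07500·2020) / 0.7250 = 176.2/0.7250 = 243.0 mg/L.

243 mg/L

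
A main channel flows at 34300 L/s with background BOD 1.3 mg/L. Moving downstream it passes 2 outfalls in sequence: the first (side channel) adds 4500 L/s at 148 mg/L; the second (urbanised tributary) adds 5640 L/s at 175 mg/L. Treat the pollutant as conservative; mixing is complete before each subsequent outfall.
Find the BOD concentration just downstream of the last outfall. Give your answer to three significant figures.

After outfall 1: Q = 34300 + 4500 = 38800 L/s; C = (34300·1.300 + 4500·148.0)/38800 = 18.31 mg/L.
After outfall 2: Q = 38800 + 5640 = 44440 L/s; C = (38800·18.31 + 5640·175.0)/44440 = 38.20 mg/L.

38.2 mg/L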